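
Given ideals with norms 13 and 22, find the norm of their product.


N(IJ) = N(I) * N(J)
= 13 * 22
= 286

286


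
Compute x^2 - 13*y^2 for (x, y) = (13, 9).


x^2 - d*y^2
= 13^2 - 13*9^2
= 169 - 1053
= -884

-884


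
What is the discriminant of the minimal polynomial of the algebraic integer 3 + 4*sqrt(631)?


The element 3 + 4*sqrt(631) has minimal polynomial:
x^2 - 6*x - 10087
Discriminant = (-6)^2 - 4*(-10087)
= 36 + 40348
= 40384

40384


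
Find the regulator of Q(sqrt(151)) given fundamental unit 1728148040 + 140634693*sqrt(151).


epsilon = 1728148040 + 140634693*sqrt(151)
= 3.4563e+09
R = ln(3.4563e+09)
= 21.9635

21.9635


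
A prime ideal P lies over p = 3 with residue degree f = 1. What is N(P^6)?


N(P^a) = p^(a*f)
= 3^(6*1)
= 3^6
= 729

729


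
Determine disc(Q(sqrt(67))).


For K = Q(sqrt(d)) with d squarefree: disc(K) = d if d = 1 mod 4, and disc(K) = 4d if d = 2 or 3 mod 4.
Here d = 67, and d mod 4 = 3.
d = 3 mod 4, not 1 (O_K = Z[sqrt(d)]), so disc(K) = 4d = 4 * (67) = 268

268


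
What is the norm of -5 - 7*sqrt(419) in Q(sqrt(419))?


N(a + b*sqrt(d)) = a^2 - d*b^2
= (-5)^2 - (419)*(-7)^2
= 25 - 20531
= -20506

-20506


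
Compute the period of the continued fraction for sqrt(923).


Run the CF algorithm for sqrt(923).
a_0 = floor(sqrt(923)) = 30; set m_0=0, q_0=1.
Recurrence: m' = q*a - m,  q' = (d - m'^2)/q,  a' = floor((a_0 + m')/q').
  step 1: m=30, q=23, a=2
  step 2: m=16, q=29, a=1
  step 3: m=13, q=26, a=1
  step 4: m=13, q=29, a=1
  step 5: m=16, q=23, a=2
  step 6: m=30, q=1, a=60
a_6 = 2*a_0 = 60, so the period closes here.
sqrt(923) = [30; 2, 1, 1, 1, 2, 60]
Period length = 6

6


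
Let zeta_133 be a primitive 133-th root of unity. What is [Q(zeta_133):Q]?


The degree equals Euler's totient phi(133).
133 = 7 * 19
phi(133) = 108

108


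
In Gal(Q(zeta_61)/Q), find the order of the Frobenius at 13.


The Frobenius at p in Gal(Q(zeta_n)/Q) = (Z/nZ)* is the class of p, so its order is ord_61(13), the smallest k >= 1 with 13^k = 1 mod 61.
n = 61 = 61, phi(61) = 60; the order divides phi(n).
Divisors of 60: 1, 2, 3, 4, 5, 6, 10, 12, 15, 20, 30, 60
Repeated squaring mod 61: 13^1 = 13, 13^2 = 47, 13^4 = 13, 13^8 = 47, 13^16 = 13, 13^32 = 47
Test divisors in increasing order:
  k=1: 13^1 = 13 mod 61
  k=2: 13^2 = 47 mod 61
  k=3: 13^3 = 47 * 13 = 1 mod 61  <- first divisor giving 1
Order = 3

3


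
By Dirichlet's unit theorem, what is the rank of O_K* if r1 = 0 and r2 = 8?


By Dirichlet's unit theorem:
rank = r1 + r2 - 1
= 0 + 8 - 1
= 7

7


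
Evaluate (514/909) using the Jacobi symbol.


Compute (514/909) via quadratic reciprocity:
  pull out 2: (2/909) = -1  (since 909 mod 8 = 5)
  reciprocity: (257/909) -> +(909/257)
  reduce: (138/257)
  pull out 2: (2/257) = +1  (since 257 mod 8 = 1)
  reciprocity: (69/257) -> +(257/69)
  reduce: (50/69)
  pull out 2: (2/69) = -1  (since 69 mod 8 = 5)
  reciprocity: (25/69) -> +(69/25)
  reduce: (19/25)
  reciprocity: (19/25) -> +(25/19)
  reduce: (6/19)
  pull out 2: (2/19) = -1  (since 19 mod 8 = 3)
  reciprocity: (3/19) -> -(19/3)
  reduce: (1/3)
  (1/3) = 1
Product of signs = 1

1


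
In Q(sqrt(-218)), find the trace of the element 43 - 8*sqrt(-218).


Tr(a + b*sqrt(d)) = (a + b*sqrt(d)) + (a - b*sqrt(d)) = 2a
= 2 * (43)
= 86

86


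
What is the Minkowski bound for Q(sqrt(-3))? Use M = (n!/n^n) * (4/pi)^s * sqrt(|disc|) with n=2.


d = -3, d mod 4 = 1, so disc(K) = d = -3; |disc(K)| = 3
Imaginary quadratic field, so n = 2, s = r2 = 1, r1 = 0
M = (n!/n^n) * (4/pi)^s * sqrt(|disc(K)|) = (2!/2^2) * (4/pi)^1 * sqrt(3)
= 0.5 * 1.273240 * 1.732051
= 1.1027

1.1027


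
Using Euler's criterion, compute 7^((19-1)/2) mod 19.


p = 19 is prime and the exponent is (p-1)/2 = 9, so by Euler's criterion 7^9 = (7/19) = +1 or -1 mod 19.
Compute by square-and-multiply:
  9 = 8 + 1 (binary 1001)
  Repeated squaring mod 19: 7^1 = 7, 7^2 = 11, 7^4 = 7, 7^8 = 11
  7^9 = 7^8 * 7^1 = 11 * 7 mod 19
    11 * 7 = 77 = 1 mod 19
  7^9 = 1 mod 19
Result 1: 7 is a quadratic residue mod 19.
7^9 mod 19 = 1

1


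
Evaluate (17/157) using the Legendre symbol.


p = 157 is prime, so compute (17/157) with the reciprocity algorithm (Jacobi-symbol steps: pull out 2s via (2/n), flip via reciprocity, reduce):
  reciprocity: (17/157) -> +(157/17)
  reduce: (4/17)
  pull out 2: (2/17) = +1  (since 17 mod 8 = 1)
  pull out 2: (2/17) = +1  (since 17 mod 8 = 1)
  (1/17) = 1
Product of signs = 1
(17/157) = 1

1


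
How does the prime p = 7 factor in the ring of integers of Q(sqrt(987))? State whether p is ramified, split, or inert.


K = Q(sqrt(987)). Since d mod 4 = 3, disc(K) = 3948.
Check p | disc: 3948 mod 7 = 0.
p divides disc, so p ramifies: (p) = P^2 with e=2, f=1, g=1.
Therefore p is ramified.

ramified


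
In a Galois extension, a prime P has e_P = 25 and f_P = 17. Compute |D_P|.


|D_P| = e * f
= 25 * 17
= 425

425


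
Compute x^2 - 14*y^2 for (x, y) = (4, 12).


x^2 - d*y^2
= 4^2 - 14*12^2
= 16 - 2016
= -2000

-2000


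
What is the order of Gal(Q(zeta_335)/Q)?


|Gal(Q(zeta_335)/Q)| = phi(335)
= 264

264


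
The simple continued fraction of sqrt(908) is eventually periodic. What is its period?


Run the CF algorithm for sqrt(908).
a_0 = floor(sqrt(908)) = 30; set m_0=0, q_0=1.
Recurrence: m' = q*a - m,  q' = (d - m'^2)/q,  a' = floor((a_0 + m')/q').
  step 1: m=30, q=8, a=7
  step 2: m=26, q=29, a=1
  step 3: m=3, q=31, a=1
  step 4: m=28, q=4, a=14
  step 5: m=28, q=31, a=1
  step 6: m=3, q=29, a=1
  step 7: m=26, q=8, a=7
  step 8: m=30, q=1, a=60
a_8 = 2*a_0 = 60, so the period closes here.
sqrt(908) = [30; 7, 1, 1, 14, 1, 1, 7, 60]
Period length = 8

8


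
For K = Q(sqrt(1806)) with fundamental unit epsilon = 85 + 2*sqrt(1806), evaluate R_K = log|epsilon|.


epsilon = 85 + 2*sqrt(1806)
= 169.9941
R = ln(169.9941)
= 5.1358

5.1358


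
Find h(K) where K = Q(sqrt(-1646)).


K = Q(sqrt(-1646)). d mod 4 = 2, so D = disc(K) = 4d = -6584
h(K) equals the number of primitive reduced positive-definite forms (a, b, c) = a*x^2 + b*x*y + c*y^2 with b^2 - 4ac = D,
where reduced means |b| <= a <= c, with b >= 0 whenever |b| = a or a = c, and primitive means gcd(a, b, c) = 1.
Reduced forces 3a^2 <= |D| = 6584, so 1 <= a <= 46; b must have the parity of D, and c = (b^2 - D)/(4a) must be an integer >= a.
Enumerate a = 1..46, b in [-a, a]:
  a=1: (1, 0, 1646)  [1]
  a=2: (2, 0, 823)  [1]
  a=3: (3, -2, 549), (3, 2, 549)  [2]
  a=4: none
  a=5: (5, -4, 330), (5, 4, 330)  [2]
  a=6: (6, -4, 275), (6, 4, 275)  [2]
  a=7..8: none
  a=9: (9, -2, 183), (9, 2, 183)  [2]
  a=10: (10, -4, 165), (10, 4, 165)  [2]
  a=11: (11, -4, 150), (11, 4, 150)  [2]
  a=12..14: none
  a=15: (15, -14, 113), (15, -4, 110), (15, 4, 110), (15, 14, 113)  [4]
  a=16..17: none
  a=18: (18, -16, 95), (18, 16, 95)  [2]
  a=19: (19, -16, 90), (19, 16, 90)  [2]
  a=20..21: none
  a=22: (22, -4, 75), (22, 4, 75)  [2]
  a=23..24: none
  a=25: (25, -4, 66), (25, 4, 66)  [2]
  a=26: none
  a=27: (27, -2, 61), (27, 2, 61)  [2]
  a=28: none
  a=29: (29, -12, 58), (29, 12, 58)  [2]
  a=30: (30, -16, 57), (30, -4, 55), (30, 4, 55), (30, 16, 57)  [4]
  a=31: (31, -22, 57), (31, 22, 57)  [2]
  a=32: none
  a=33: (33, -26, 55), (33, -4, 50), (33, 4, 50), (33, 26, 55)  [4]
  a=34..37: none
  a=38: (38, -16, 45), (38, 16, 45)  [2]
  a=39..42: none
  a=43: (43, -34, 45), (43, 34, 45)  [2]
  a=44..46: none
Total reduced forms: 1 + 1 + 2 + 2 + 2 + 2 + 2 + 2 + 4 + 2 + 2 + 2 + 2 + 2 + 2 + 4 + 2 + 4 + 2 + 2 = 44
h = 44

44


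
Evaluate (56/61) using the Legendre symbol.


p = 61 is prime, so compute (56/61) with the reciprocity algorithm (Jacobi-symbol steps: pull out 2s via (2/n), flip via reciprocity, reduce):
  pull out 2: (2/61) = -1  (since 61 mod 8 = 5)
  pull out 2: (2/61) = -1  (since 61 mod 8 = 5)
  pull out 2: (2/61) = -1  (since 61 mod 8 = 5)
  reciprocity: (7/61) -> +(61/7)
  reduce: (5/7)
  reciprocity: (5/7) -> +(7/5)
  reduce: (2/5)
  pull out 2: (2/5) = -1  (since 5 mod 8 = 5)
  (1/5) = 1
Product of signs = 1
(56/61) = 1

1


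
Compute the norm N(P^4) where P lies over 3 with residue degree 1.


N(P^a) = p^(a*f)
= 3^(4*1)
= 3^4
= 81

81


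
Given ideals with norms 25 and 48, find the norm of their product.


N(IJ) = N(I) * N(J)
= 25 * 48
= 1200

1200


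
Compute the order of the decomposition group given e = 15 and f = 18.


|D_P| = e * f
= 15 * 18
= 270

270


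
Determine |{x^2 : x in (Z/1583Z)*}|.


For prime p, the number of non-zero quadratic residues is (p-1)/2.
= (1583-1)/2
= 791

791


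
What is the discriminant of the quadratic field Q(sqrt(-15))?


For K = Q(sqrt(d)) with d squarefree: disc(K) = d if d = 1 mod 4, and disc(K) = 4d if d = 2 or 3 mod 4.
Here d = -15, and d mod 4 = 1.
d = 1 mod 4 (O_K = Z[(1+sqrt(d))/2]), so disc(K) = d = -15

-15


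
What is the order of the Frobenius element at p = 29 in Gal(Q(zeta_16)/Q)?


The Frobenius at p in Gal(Q(zeta_n)/Q) = (Z/nZ)* is the class of p, so its order is ord_16(29), the smallest k >= 1 with 29^k = 1 mod 16.
n = 16 = 2^4, phi(16) = 8; the order divides phi(n).
Divisors of 8: 1, 2, 4, 8
Repeated squaring mod 16: 29^1 = 13, 29^2 = 9, 29^4 = 1, 29^8 = 1
Test divisors in increasing order:
  k=1: 29^1 = 13 mod 16
  k=2: 29^2 = 9 mod 16
  k=4: 29^4 = 1 mod 16  <- first divisor giving 1
Order = 4

4


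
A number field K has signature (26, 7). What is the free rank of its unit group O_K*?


By Dirichlet's unit theorem:
rank = r1 + r2 - 1
= 26 + 7 - 1
= 32

32


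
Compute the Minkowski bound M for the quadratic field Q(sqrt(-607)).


d = -607, d mod 4 = 1, so disc(K) = d = -607; |disc(K)| = 607
Imaginary quadratic field, so n = 2, s = r2 = 1, r1 = 0
M = (n!/n^n) * (4/pi)^s * sqrt(|disc(K)|) = (2!/2^2) * (4/pi)^1 * sqrt(607)
= 0.5 * 1.273240 * 24.637370
= 15.6846

15.6846


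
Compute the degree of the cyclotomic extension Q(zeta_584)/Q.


The degree equals Euler's totient phi(584).
584 = 2^3 * 73
phi(584) = 288

288


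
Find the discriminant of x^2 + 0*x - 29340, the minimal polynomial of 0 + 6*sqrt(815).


The element 0 + 6*sqrt(815) has minimal polynomial:
x^2 + 0*x - 29340
Discriminant = (0)^2 - 4*(-29340)
= 0 + 117360
= 117360

117360


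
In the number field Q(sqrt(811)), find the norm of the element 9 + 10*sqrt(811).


N(a + b*sqrt(d)) = a^2 - d*b^2
= (9)^2 - (811)*(10)^2
= 81 - 81100
= -81019

-81019


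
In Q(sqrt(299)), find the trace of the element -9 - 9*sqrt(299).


Tr(a + b*sqrt(d)) = (a + b*sqrt(d)) + (a - b*sqrt(d)) = 2a
= 2 * (-9)
= -18

-18


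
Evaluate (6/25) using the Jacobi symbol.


Compute (6/25) via quadratic reciprocity:
  pull out 2: (2/25) = +1  (since 25 mod 8 = 1)
  reciprocity: (3/25) -> +(25/3)
  reduce: (1/3)
  (1/3) = 1
Product of signs = 1

1


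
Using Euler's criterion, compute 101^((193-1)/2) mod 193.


p = 193 is prime and the exponent is (p-1)/2 = 96, so by Euler's criterion 101^96 = (101/193) = +1 or -1 mod 193.
Compute by square-and-multiply:
  96 = 64 + 32 (binary 1100000)
  Repeated squaring mod 193: 101^1 = 101, 101^2 = 165, 101^4 = 12, 101^8 = 144, 101^16 = 85, 101^32 = 84, 101^64 = 108
  101^96 = 101^64 * 101^32 = 108 * 84 mod 193
    108 * 84 = 9072 = 1 mod 193
  101^96 = 1 mod 193
Result 1: 101 is a quadratic residue mod 193.
101^96 mod 193 = 1

1


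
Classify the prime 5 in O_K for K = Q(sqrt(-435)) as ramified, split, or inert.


K = Q(sqrt(-435)). Since d mod 4 = 1, disc(K) = -435.
Check p | disc: -435 mod 5 = 0.
p divides disc, so p ramifies: (p) = P^2 with e=2, f=1, g=1.
Therefore p is ramified.

ramified


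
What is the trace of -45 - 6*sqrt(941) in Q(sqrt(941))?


Tr(a + b*sqrt(d)) = (a + b*sqrt(d)) + (a - b*sqrt(d)) = 2a
= 2 * (-45)
= -90

-90


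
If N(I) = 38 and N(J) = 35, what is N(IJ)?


N(IJ) = N(I) * N(J)
= 38 * 35
= 1330

1330


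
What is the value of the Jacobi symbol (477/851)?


Compute (477/851) via quadratic reciprocity:
  reciprocity: (477/851) -> +(851/477)
  reduce: (374/477)
  pull out 2: (2/477) = -1  (since 477 mod 8 = 5)
  reciprocity: (187/477) -> +(477/187)
  reduce: (103/187)
  reciprocity: (103/187) -> -(187/103)
  reduce: (84/103)
  pull out 2: (2/103) = +1  (since 103 mod 8 = 7)
  pull out 2: (2/103) = +1  (since 103 mod 8 = 7)
  reciprocity: (21/103) -> +(103/21)
  reduce: (19/21)
  reciprocity: (19/21) -> +(21/19)
  reduce: (2/19)
  pull out 2: (2/19) = -1  (since 19 mod 8 = 3)
  (1/19) = 1
Product of signs = -1

-1


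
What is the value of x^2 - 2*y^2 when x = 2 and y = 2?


x^2 - d*y^2
= 2^2 - 2*2^2
= 4 - 8
= -4

-4


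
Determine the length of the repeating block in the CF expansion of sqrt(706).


Run the CF algorithm for sqrt(706).
a_0 = floor(sqrt(706)) = 26; set m_0=0, q_0=1.
Recurrence: m' = q*a - m,  q' = (d - m'^2)/q,  a' = floor((a_0 + m')/q').
  step 1: m=26, q=30, a=1
  step 2: m=4, q=23, a=1
  step 3: m=19, q=15, a=3
  step 4: m=26, q=2, a=26
  step 5: m=26, q=15, a=3
  step 6: m=19, q=23, a=1
  step 7: m=4, q=30, a=1
  step 8: m=26, q=1, a=52
a_8 = 2*a_0 = 52, so the period closes here.
sqrt(706) = [26; 1, 1, 3, 26, 3, 1, 1, 52]
Period length = 8

8


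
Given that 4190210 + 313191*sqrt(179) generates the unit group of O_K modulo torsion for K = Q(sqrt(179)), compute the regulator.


epsilon = 4190210 + 313191*sqrt(179)
= 8.3804e+06
R = ln(8.3804e+06)
= 15.9414

15.9414


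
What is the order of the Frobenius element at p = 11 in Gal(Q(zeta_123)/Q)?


The Frobenius at p in Gal(Q(zeta_n)/Q) = (Z/nZ)* is the class of p, so its order is ord_123(11), the smallest k >= 1 with 11^k = 1 mod 123.
n = 123 = 3 * 41, phi(123) = 80; the order divides phi(n).
Divisors of 80: 1, 2, 4, 5, 8, 10, 16, 20, 40, 80
Repeated squaring mod 123: 11^1 = 11, 11^2 = 121, 11^4 = 4, 11^8 = 16, 11^16 = 10, 11^32 = 100, 11^64 = 37
Test divisors in increasing order:
  k=1: 11^1 = 11 mod 123
  k=2: 11^2 = 121 mod 123
  k=4: 11^4 = 4 mod 123
  k=5: 11^5 = 4 * 11 = 44 mod 123
  k=8: 11^8 = 16 mod 123
  k=10: 11^10 = 16 * 121 = 91 mod 123
  k=16: 11^16 = 10 mod 123
  k=20: 11^20 = 10 * 4 = 40 mod 123
  k=40: 11^40 = 100 * 16 = 1 mod 123  <- first divisor giving 1
Order = 40

40


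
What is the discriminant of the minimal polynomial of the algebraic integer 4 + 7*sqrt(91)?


The element 4 + 7*sqrt(91) has minimal polynomial:
x^2 - 8*x - 4443
Discriminant = (-8)^2 - 4*(-4443)
= 64 + 17772
= 17836

17836


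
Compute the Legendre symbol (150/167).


p = 167 is prime, so compute (150/167) with the reciprocity algorithm (Jacobi-symbol steps: pull out 2s via (2/n), flip via reciprocity, reduce):
  pull out 2: (2/167) = +1  (since 167 mod 8 = 7)
  reciprocity: (75/167) -> -(167/75)
  reduce: (17/75)
  reciprocity: (17/75) -> +(75/17)
  reduce: (7/17)
  reciprocity: (7/17) -> +(17/7)
  reduce: (3/7)
  reciprocity: (3/7) -> -(7/3)
  reduce: (1/3)
  (1/3) = 1
Product of signs = 1
(150/167) = 1

1


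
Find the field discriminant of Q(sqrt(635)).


For K = Q(sqrt(d)) with d squarefree: disc(K) = d if d = 1 mod 4, and disc(K) = 4d if d = 2 or 3 mod 4.
Here d = 635, and d mod 4 = 3.
d = 3 mod 4, not 1 (O_K = Z[sqrt(d)]), so disc(K) = 4d = 4 * (635) = 2540

2540


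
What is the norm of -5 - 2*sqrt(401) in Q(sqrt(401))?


N(a + b*sqrt(d)) = a^2 - d*b^2
= (-5)^2 - (401)*(-2)^2
= 25 - 1604
= -1579

-1579


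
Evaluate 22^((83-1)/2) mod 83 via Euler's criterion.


p = 83 is prime and the exponent is (p-1)/2 = 41, so by Euler's criterion 22^41 = (22/83) = +1 or -1 mod 83.
Compute by square-and-multiply:
  41 = 32 + 8 + 1 (binary 101001)
  Repeated squaring mod 83: 22^1 = 22, 22^2 = 69, 22^4 = 30, 22^8 = 70, 22^16 = 3, 22^32 = 9
  22^41 = 22^32 * 22^8 * 22^1 = 9 * 70 * 22 mod 83
    9 * 70 = 630 = 49 mod 83
    49 * 22 = 1078 = 82 mod 83
  22^41 = 82 mod 83
Result 82 = p - 1 = -1 mod 83: 22 is a quadratic non-residue mod 83. As a residue in [0, p-1] the value is 82.
22^41 mod 83 = 82

82


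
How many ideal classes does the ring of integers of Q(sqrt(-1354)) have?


K = Q(sqrt(-1354)). d mod 4 = 2, so D = disc(K) = 4d = -5416
h(K) equals the number of primitive reduced positive-definite forms (a, b, c) = a*x^2 + b*x*y + c*y^2 with b^2 - 4ac = D,
where reduced means |b| <= a <= c, with b >= 0 whenever |b| = a or a = c, and primitive means gcd(a, b, c) = 1.
Reduced forces 3a^2 <= |D| = 5416, so 1 <= a <= 42; b must have the parity of D, and c = (b^2 - D)/(4a) must be an integer >= a.
Enumerate a = 1..42, b in [-a, a]:
  a=1: (1, 0, 1354)  [1]
  a=2: (2, 0, 677)  [1]
  a=3..4: none
  a=5: (5, -2, 271), (5, 2, 271)  [2]
  a=6: none
  a=7: (7, -4, 194), (7, 4, 194)  [2]
  a=8..9: none
  a=10: (10, -8, 137), (10, 8, 137)  [2]
  a=11..13: none
  a=14: (14, -4, 97), (14, 4, 97)  [2]
  a=15..22: none
  a=23: (23, -14, 61), (23, 14, 61)  [2]
  a=24: none
  a=25: (25, -22, 59), (25, 22, 59)  [2]
  a=26..28: none
  a=29: (29, -6, 47), (29, 6, 47)  [2]
  a=30: none
  a=31: (31, -28, 50), (31, 28, 50)  [2]
  a=32..34: none
  a=35: (35, -32, 46), (35, -18, 41), (35, 18, 41), (35, 32, 46)  [4]
  a=36..42: none
Total reduced forms: 1 + 1 + 2 + 2 + 2 + 2 + 2 + 2 + 2 + 2 + 4 = 22
h = 22

22


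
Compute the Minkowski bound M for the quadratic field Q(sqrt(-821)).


d = -821, d mod 4 = 3, so disc(K) = 4d = -3284; |disc(K)| = 3284
Imaginary quadratic field, so n = 2, s = r2 = 1, r1 = 0
M = (n!/n^n) * (4/pi)^s * sqrt(|disc(K)|) = (2!/2^2) * (4/pi)^1 * sqrt(3284)
= 0.5 * 1.273240 * 57.306195
= 36.4823

36.4823


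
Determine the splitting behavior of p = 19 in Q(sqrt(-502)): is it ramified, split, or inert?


K = Q(sqrt(-502)). Since d mod 4 = 2, disc(K) = -2008.
Check p | disc: -2008 mod 19 = 6.
p does not divide disc. Compute Legendre symbol (d/p):
11^((19-1)/2) mod 19 = 1
(d/p) = 1, so p splits: (p) = P*P' with e=1, f=1, g=2.
Therefore p is split.

split


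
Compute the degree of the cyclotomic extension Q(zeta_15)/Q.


The degree equals Euler's totient phi(15).
15 = 3 * 5
phi(15) = 8

8


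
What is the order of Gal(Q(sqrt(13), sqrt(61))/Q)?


The 2 square roots of distinct primes are multiplicatively independent over Q,
so [K:Q] = 2^2 and Gal(K/Q) is isomorphic to (Z/2Z)^2.
|Gal| = 2^2 = 4

4


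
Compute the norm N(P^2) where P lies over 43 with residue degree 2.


N(P^a) = p^(a*f)
= 43^(2*2)
= 43^4
= 3418801

3418801


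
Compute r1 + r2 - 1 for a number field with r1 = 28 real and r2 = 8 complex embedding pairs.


By Dirichlet's unit theorem:
rank = r1 + r2 - 1
= 28 + 8 - 1
= 35

35


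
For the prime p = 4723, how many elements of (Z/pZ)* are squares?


For prime p, the number of non-zero quadratic residues is (p-1)/2.
= (4723-1)/2
= 2361

2361


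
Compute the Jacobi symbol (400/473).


Compute (400/473) via quadratic reciprocity:
  pull out 2: (2/473) = +1  (since 473 mod 8 = 1)
  pull out 2: (2/473) = +1  (since 473 mod 8 = 1)
  pull out 2: (2/473) = +1  (since 473 mod 8 = 1)
  pull out 2: (2/473) = +1  (since 473 mod 8 = 1)
  reciprocity: (25/473) -> +(473/25)
  reduce: (23/25)
  reciprocity: (23/25) -> +(25/23)
  reduce: (2/23)
  pull out 2: (2/23) = +1  (since 23 mod 8 = 7)
  (1/23) = 1
Product of signs = 1

1


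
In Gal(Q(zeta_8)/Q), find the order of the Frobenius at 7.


The Frobenius at p in Gal(Q(zeta_n)/Q) = (Z/nZ)* is the class of p, so its order is ord_8(7), the smallest k >= 1 with 7^k = 1 mod 8.
n = 8 = 2^3, phi(8) = 4; the order divides phi(n).
Divisors of 4: 1, 2, 4
Repeated squaring mod 8: 7^1 = 7, 7^2 = 1, 7^4 = 1
Test divisors in increasing order:
  k=1: 7^1 = 7 mod 8
  k=2: 7^2 = 1 mod 8  <- first divisor giving 1
Order = 2

2


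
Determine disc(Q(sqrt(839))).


For K = Q(sqrt(d)) with d squarefree: disc(K) = d if d = 1 mod 4, and disc(K) = 4d if d = 2 or 3 mod 4.
Here d = 839, and d mod 4 = 3.
d = 3 mod 4, not 1 (O_K = Z[sqrt(d)]), so disc(K) = 4d = 4 * (839) = 3356

3356


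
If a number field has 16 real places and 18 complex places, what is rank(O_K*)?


By Dirichlet's unit theorem:
rank = r1 + r2 - 1
= 16 + 18 - 1
= 33

33


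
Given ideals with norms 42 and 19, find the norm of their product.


N(IJ) = N(I) * N(J)
= 42 * 19
= 798

798


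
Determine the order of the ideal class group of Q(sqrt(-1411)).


K = Q(sqrt(-1411)). d mod 4 = 1, so D = disc(K) = d = -1411
h(K) equals the number of primitive reduced positive-definite forms (a, b, c) = a*x^2 + b*x*y + c*y^2 with b^2 - 4ac = D,
where reduced means |b| <= a <= c, with b >= 0 whenever |b| = a or a = c, and primitive means gcd(a, b, c) = 1.
Reduced forces 3a^2 <= |D| = 1411, so 1 <= a <= 21; b must have the parity of D, and c = (b^2 - D)/(4a) must be an integer >= a.
Enumerate a = 1..21, b in [-a, a]:
  a=1: (1, 1, 353)  [1]
  a=2..4: none
  a=5: (5, -3, 71), (5, 3, 71)  [2]
  a=6..16: none
  a=17: (17, 17, 25)  [1]
  a=18..21: none
Total reduced forms: 1 + 2 + 1 = 4
h = 4

4


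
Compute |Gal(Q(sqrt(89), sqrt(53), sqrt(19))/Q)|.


The 3 square roots of distinct primes are multiplicatively independent over Q,
so [K:Q] = 2^3 and Gal(K/Q) is isomorphic to (Z/2Z)^3.
|Gal| = 2^3 = 8

8


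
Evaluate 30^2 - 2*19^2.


x^2 - d*y^2
= 30^2 - 2*19^2
= 900 - 722
= 178

178


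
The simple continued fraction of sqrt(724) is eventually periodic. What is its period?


Run the CF algorithm for sqrt(724).
a_0 = floor(sqrt(724)) = 26; set m_0=0, q_0=1.
Recurrence: m' = q*a - m,  q' = (d - m'^2)/q,  a' = floor((a_0 + m')/q').
  step 1: m=26, q=48, a=1
  step 2: m=22, q=5, a=9
  step 3: m=23, q=39, a=1
  step 4: m=16, q=12, a=3
  step 5: m=20, q=27, a=1
  step 6: m=7, q=25, a=1
  step 7: m=18, q=16, a=2
  step 8: m=14, q=33, a=1
  step 9: m=19, q=11, a=4
  step 10: m=25, q=9, a=5
  step 11: m=20, q=36, a=1
  step 12: m=16, q=13, a=3
  step 13: m=23, q=15, a=3
  step 14: m=22, q=16, a=3
  step 15: m=26, q=3, a=17
  step 16: m=25, q=33, a=1
  step 17: m=8, q=20, a=1
  step 18: m=12, q=29, a=1
  step 19: m=17, q=15, a=2
  step 20: m=13, q=37, a=1
  step 21: m=24, q=4, a=12
  step 22: m=24, q=37, a=1
  step 23: m=13, q=15, a=2
  step 24: m=17, q=29, a=1
  step 25: m=12, q=20, a=1
  step 26: m=8, q=33, a=1
  step 27: m=25, q=3, a=17
  step 28: m=26, q=16, a=3
  step 29: m=22, q=15, a=3
  step 30: m=23, q=13, a=3
  step 31: m=16, q=36, a=1
  step 32: m=20, q=9, a=5
  step 33: m=25, q=11, a=4
  step 34: m=19, q=33, a=1
  step 35: m=14, q=16, a=2
  step 36: m=18, q=25, a=1
  step 37: m=7, q=27, a=1
  step 38: m=20, q=12, a=3
  step 39: m=16, q=39, a=1
  step 40: m=23, q=5, a=9
  step 41: m=22, q=48, a=1
  step 42: m=26, q=1, a=52
a_42 = 2*a_0 = 52, so the period closes here.
sqrt(724) = [26; 1, 9, 1, 3, 1, 1, 2, 1, 4, 5, 1, 3, 3, 3, 17, 1, 1, 1, 2, 1, 12, 1, 2, 1, 1, 1, 17, 3, 3, 3, 1, 5, 4, 1, 2, 1, 1, 3, 1, 9, 1, 52]
Period length = 42

42


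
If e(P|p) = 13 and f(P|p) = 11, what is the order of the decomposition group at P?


|D_P| = e * f
= 13 * 11
= 143

143


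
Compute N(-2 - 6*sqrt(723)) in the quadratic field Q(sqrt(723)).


N(a + b*sqrt(d)) = a^2 - d*b^2
= (-2)^2 - (723)*(-6)^2
= 4 - 26028
= -26024

-26024


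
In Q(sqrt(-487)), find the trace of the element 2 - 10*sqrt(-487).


Tr(a + b*sqrt(d)) = (a + b*sqrt(d)) + (a - b*sqrt(d)) = 2a
= 2 * (2)
= 4

4


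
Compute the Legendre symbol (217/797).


p = 797 is prime, so compute (217/797) with the reciprocity algorithm (Jacobi-symbol steps: pull out 2s via (2/n), flip via reciprocity, reduce):
  reciprocity: (217/797) -> +(797/217)
  reduce: (146/217)
  pull out 2: (2/217) = +1  (since 217 mod 8 = 1)
  reciprocity: (73/217) -> +(217/73)
  reduce: (71/73)
  reciprocity: (71/73) -> +(73/71)
  reduce: (2/71)
  pull out 2: (2/71) = +1  (since 71 mod 8 = 7)
  (1/71) = 1
Product of signs = 1
(217/797) = 1

1


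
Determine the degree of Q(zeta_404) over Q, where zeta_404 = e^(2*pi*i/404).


The degree equals Euler's totient phi(404).
404 = 2^2 * 101
phi(404) = 200

200


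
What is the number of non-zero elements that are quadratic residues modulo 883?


For prime p, the number of non-zero quadratic residues is (p-1)/2.
= (883-1)/2
= 441

441


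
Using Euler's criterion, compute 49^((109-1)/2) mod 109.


p = 109 is prime and the exponent is (p-1)/2 = 54, so by Euler's criterion 49^54 = (49/109) = +1 or -1 mod 109.
Compute by square-and-multiply:
  54 = 32 + 16 + 4 + 2 (binary 110110)
  Repeated squaring mod 109: 49^1 = 49, 49^2 = 3, 49^4 = 9, 49^8 = 81, 49^16 = 21, 49^32 = 5
  49^54 = 49^32 * 49^16 * 49^4 * 49^2 = 5 * 21 * 9 * 3 mod 109
    5 * 21 = 105 = 105 mod 109
    105 * 9 = 945 = 73 mod 109
    73 * 3 = 219 = 1 mod 109
  49^54 = 1 mod 109
Result 1: 49 is a quadratic residue mod 109.
49^54 mod 109 = 1

1


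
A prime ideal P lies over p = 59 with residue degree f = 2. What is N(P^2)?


N(P^a) = p^(a*f)
= 59^(2*2)
= 59^4
= 12117361

12117361


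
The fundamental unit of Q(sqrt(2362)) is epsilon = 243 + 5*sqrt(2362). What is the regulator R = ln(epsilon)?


epsilon = 243 + 5*sqrt(2362)
= 486.0021
R = ln(486.0021)
= 6.1862

6.1862


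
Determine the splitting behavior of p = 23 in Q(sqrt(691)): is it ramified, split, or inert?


K = Q(sqrt(691)). Since d mod 4 = 3, disc(K) = 2764.
Check p | disc: 2764 mod 23 = 4.
p does not divide disc. Compute Legendre symbol (d/p):
1^((23-1)/2) mod 23 = 1
(d/p) = 1, so p splits: (p) = P*P' with e=1, f=1, g=2.
Therefore p is split.

split


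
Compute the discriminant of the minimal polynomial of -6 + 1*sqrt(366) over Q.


The element -6 + 1*sqrt(366) has minimal polynomial:
x^2 + 12*x - 330
Discriminant = (12)^2 - 4*(-330)
= 144 + 1320
= 1464

1464


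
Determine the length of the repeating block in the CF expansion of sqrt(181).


Run the CF algorithm for sqrt(181).
a_0 = floor(sqrt(181)) = 13; set m_0=0, q_0=1.
Recurrence: m' = q*a - m,  q' = (d - m'^2)/q,  a' = floor((a_0 + m')/q').
  step 1: m=13, q=12, a=2
  step 2: m=11, q=5, a=4
  step 3: m=9, q=20, a=1
  step 4: m=11, q=3, a=8
  step 5: m=13, q=4, a=6
  step 6: m=11, q=15, a=1
  step 7: m=4, q=11, a=1
  step 8: m=7, q=12, a=1
  step 9: m=5, q=13, a=1
  step 10: m=8, q=9, a=2
  step 11: m=10, q=9, a=2
  step 12: m=8, q=13, a=1
  step 13: m=5, q=12, a=1
  step 14: m=7, q=11, a=1
  step 15: m=4, q=15, a=1
  step 16: m=11, q=4, a=6
  step 17: m=13, q=3, a=8
  step 18: m=11, q=20, a=1
  step 19: m=9, q=5, a=4
  step 20: m=11, q=12, a=2
  step 21: m=13, q=1, a=26
a_21 = 2*a_0 = 26, so the period closes here.
sqrt(181) = [13; 2, 4, 1, 8, 6, 1, 1, 1, 1, 2, 2, 1, 1, 1, 1, 6, 8, 1, 4, 2, 26]
Period length = 21

21


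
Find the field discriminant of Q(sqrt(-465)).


For K = Q(sqrt(d)) with d squarefree: disc(K) = d if d = 1 mod 4, and disc(K) = 4d if d = 2 or 3 mod 4.
Here d = -465, and d mod 4 = 3.
d = 3 mod 4, not 1 (O_K = Z[sqrt(d)]), so disc(K) = 4d = 4 * (-465) = -1860

-1860


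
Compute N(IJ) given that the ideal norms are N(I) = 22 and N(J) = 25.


N(IJ) = N(I) * N(J)
= 22 * 25
= 550

550


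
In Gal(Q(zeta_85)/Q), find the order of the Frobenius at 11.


The Frobenius at p in Gal(Q(zeta_n)/Q) = (Z/nZ)* is the class of p, so its order is ord_85(11), the smallest k >= 1 with 11^k = 1 mod 85.
n = 85 = 5 * 17, phi(85) = 64; the order divides phi(n).
Divisors of 64: 1, 2, 4, 8, 16, 32, 64
Repeated squaring mod 85: 11^1 = 11, 11^2 = 36, 11^4 = 21, 11^8 = 16, 11^16 = 1, 11^32 = 1, 11^64 = 1
Test divisors in increasing order:
  k=1: 11^1 = 11 mod 85
  k=2: 11^2 = 36 mod 85
  k=4: 11^4 = 21 mod 85
  k=8: 11^8 = 16 mod 85
  k=16: 11^16 = 1 mod 85  <- first divisor giving 1
Order = 16

16


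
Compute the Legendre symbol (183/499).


p = 499 is prime, so compute (183/499) with the reciprocity algorithm (Jacobi-symbol steps: pull out 2s via (2/n), flip via reciprocity, reduce):
  reciprocity: (183/499) -> -(499/183)
  reduce: (133/183)
  reciprocity: (133/183) -> +(183/133)
  reduce: (50/133)
  pull out 2: (2/133) = -1  (since 133 mod 8 = 5)
  reciprocity: (25/133) -> +(133/25)
  reduce: (8/25)
  pull out 2: (2/25) = +1  (since 25 mod 8 = 1)
  pull out 2: (2/25) = +1  (since 25 mod 8 = 1)
  pull out 2: (2/25) = +1  (since 25 mod 8 = 1)
  (1/25) = 1
Product of signs = 1
(183/499) = 1

1


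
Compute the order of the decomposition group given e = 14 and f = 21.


|D_P| = e * f
= 14 * 21
= 294

294


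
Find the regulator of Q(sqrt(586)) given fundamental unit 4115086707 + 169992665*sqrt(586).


epsilon = 4115086707 + 169992665*sqrt(586)
= 8.2302e+09
R = ln(8.2302e+09)
= 22.8311

22.8311


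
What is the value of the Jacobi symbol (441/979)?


Compute (441/979) via quadratic reciprocity:
  reciprocity: (441/979) -> +(979/441)
  reduce: (97/441)
  reciprocity: (97/441) -> +(441/97)
  reduce: (53/97)
  reciprocity: (53/97) -> +(97/53)
  reduce: (44/53)
  pull out 2: (2/53) = -1  (since 53 mod 8 = 5)
  pull out 2: (2/53) = -1  (since 53 mod 8 = 5)
  reciprocity: (11/53) -> +(53/11)
  reduce: (9/11)
  reciprocity: (9/11) -> +(11/9)
  reduce: (2/9)
  pull out 2: (2/9) = +1  (since 9 mod 8 = 1)
  (1/9) = 1
Product of signs = 1

1


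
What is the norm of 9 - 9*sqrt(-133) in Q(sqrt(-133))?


N(a + b*sqrt(d)) = a^2 - d*b^2
= (9)^2 - (-133)*(-9)^2
= 81 + 10773
= 10854

10854


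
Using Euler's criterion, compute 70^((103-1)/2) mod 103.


p = 103 is prime and the exponent is (p-1)/2 = 51, so by Euler's criterion 70^51 = (70/103) = +1 or -1 mod 103.
Compute by square-and-multiply:
  51 = 32 + 16 + 2 + 1 (binary 110011)
  Repeated squaring mod 103: 70^1 = 70, 70^2 = 59, 70^4 = 82, 70^8 = 29, 70^16 = 17, 70^32 = 83
  70^51 = 70^32 * 70^16 * 70^2 * 70^1 = 83 * 17 * 59 * 70 mod 103
    83 * 17 = 1411 = 72 mod 103
    72 * 59 = 4248 = 25 mod 103
    25 * 70 = 1750 = 102 mod 103
  70^51 = 102 mod 103
Result 102 = p - 1 = -1 mod 103: 70 is a quadratic non-residue mod 103. As a residue in [0, p-1] the value is 102.
70^51 mod 103 = 102

102


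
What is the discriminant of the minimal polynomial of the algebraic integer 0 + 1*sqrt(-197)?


The element 0 + 1*sqrt(-197) has minimal polynomial:
x^2 + 0*x + 197
Discriminant = (0)^2 - 4*(197)
= 0 - 788
= -788

-788


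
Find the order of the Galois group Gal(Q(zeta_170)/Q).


|Gal(Q(zeta_170)/Q)| = phi(170)
= 64

64


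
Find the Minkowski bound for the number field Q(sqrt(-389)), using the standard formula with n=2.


d = -389, d mod 4 = 3, so disc(K) = 4d = -1556; |disc(K)| = 1556
Imaginary quadratic field, so n = 2, s = r2 = 1, r1 = 0
M = (n!/n^n) * (4/pi)^s * sqrt(|disc(K)|) = (2!/2^2) * (4/pi)^1 * sqrt(1556)
= 0.5 * 1.273240 * 39.446166
= 25.1122

25.1122


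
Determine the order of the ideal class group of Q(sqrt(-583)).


K = Q(sqrt(-583)). d mod 4 = 1, so D = disc(K) = d = -583
h(K) equals the number of primitive reduced positive-definite forms (a, b, c) = a*x^2 + b*x*y + c*y^2 with b^2 - 4ac = D,
where reduced means |b| <= a <= c, with b >= 0 whenever |b| = a or a = c, and primitive means gcd(a, b, c) = 1.
Reduced forces 3a^2 <= |D| = 583, so 1 <= a <= 13; b must have the parity of D, and c = (b^2 - D)/(4a) must be an integer >= a.
Enumerate a = 1..13, b in [-a, a]:
  a=1: (1, 1, 146)  [1]
  a=2: (2, -1, 73), (2, 1, 73)  [2]
  a=3: none
  a=4: (4, -3, 37), (4, 3, 37)  [2]
  a=5..7: none
  a=8: (8, -5, 19), (8, 5, 19)  [2]
  a=9..10: none
  a=11: (11, 11, 16)  [1]
  a=12..13: none
Total reduced forms: 1 + 2 + 2 + 2 + 1 = 8
h = 8

8


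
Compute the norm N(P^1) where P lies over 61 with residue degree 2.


N(P^a) = p^(a*f)
= 61^(1*2)
= 61^2
= 3721

3721


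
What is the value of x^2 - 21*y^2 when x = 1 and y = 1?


x^2 - d*y^2
= 1^2 - 21*1^2
= 1 - 21
= -20

-20


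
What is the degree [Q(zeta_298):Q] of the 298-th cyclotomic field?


The degree equals Euler's totient phi(298).
298 = 2 * 149
phi(298) = 148

148


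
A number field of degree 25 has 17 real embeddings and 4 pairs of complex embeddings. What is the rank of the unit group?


By Dirichlet's unit theorem:
rank = r1 + r2 - 1
= 17 + 4 - 1
= 20

20


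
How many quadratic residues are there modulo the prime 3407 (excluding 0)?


For prime p, the number of non-zero quadratic residues is (p-1)/2.
= (3407-1)/2
= 1703

1703


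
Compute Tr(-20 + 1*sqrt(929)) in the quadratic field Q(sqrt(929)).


Tr(a + b*sqrt(d)) = (a + b*sqrt(d)) + (a - b*sqrt(d)) = 2a
= 2 * (-20)
= -40

-40


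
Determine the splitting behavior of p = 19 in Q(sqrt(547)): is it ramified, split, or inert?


K = Q(sqrt(547)). Since d mod 4 = 3, disc(K) = 2188.
Check p | disc: 2188 mod 19 = 3.
p does not divide disc. Compute Legendre symbol (d/p):
15^((19-1)/2) mod 19 = -1
(d/p) = -1, so p is inert: (p) stays prime with e=1, f=2, g=1.
Therefore p is inert.

inert


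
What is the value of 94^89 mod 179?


p = 179 is prime and the exponent is (p-1)/2 = 89, so by Euler's criterion 94^89 = (94/179) = +1 or -1 mod 179.
Compute by square-and-multiply:
  89 = 64 + 16 + 8 + 1 (binary 1011001)
  Repeated squaring mod 179: 94^1 = 94, 94^2 = 65, 94^4 = 108, 94^8 = 29, 94^16 = 125, 94^32 = 52, 94^64 = 19
  94^89 = 94^64 * 94^16 * 94^8 * 94^1 = 19 * 125 * 29 * 94 mod 179
    19 * 125 = 2375 = 48 mod 179
    48 * 29 = 1392 = 139 mod 179
    139 * 94 = 13066 = 178 mod 179
  94^89 = 178 mod 179
Result 178 = p - 1 = -1 mod 179: 94 is a quadratic non-residue mod 179. As a residue in [0, p-1] the value is 178.
94^89 mod 179 = 178

178


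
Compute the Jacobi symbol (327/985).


Compute (327/985) via quadratic reciprocity:
  reciprocity: (327/985) -> +(985/327)
  reduce: (4/327)
  pull out 2: (2/327) = +1  (since 327 mod 8 = 7)
  pull out 2: (2/327) = +1  (since 327 mod 8 = 7)
  (1/327) = 1
Product of signs = 1

1


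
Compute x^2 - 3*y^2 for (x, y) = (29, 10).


x^2 - d*y^2
= 29^2 - 3*10^2
= 841 - 300
= 541

541


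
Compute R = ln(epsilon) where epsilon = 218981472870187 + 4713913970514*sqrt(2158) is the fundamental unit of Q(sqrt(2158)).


epsilon = 218981472870187 + 4713913970514*sqrt(2158)
= 4.3796e+14
R = ln(4.3796e+14)
= 33.7132

33.7132


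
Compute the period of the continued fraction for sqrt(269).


Run the CF algorithm for sqrt(269).
a_0 = floor(sqrt(269)) = 16; set m_0=0, q_0=1.
Recurrence: m' = q*a - m,  q' = (d - m'^2)/q,  a' = floor((a_0 + m')/q').
  step 1: m=16, q=13, a=2
  step 2: m=10, q=13, a=2
  step 3: m=16, q=1, a=32
a_3 = 2*a_0 = 32, so the period closes here.
sqrt(269) = [16; 2, 2, 32]
Period length = 3

3


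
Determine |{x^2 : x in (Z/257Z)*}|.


For prime p, the number of non-zero quadratic residues is (p-1)/2.
= (257-1)/2
= 128

128


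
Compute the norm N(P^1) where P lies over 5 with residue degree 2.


N(P^a) = p^(a*f)
= 5^(1*2)
= 5^2
= 25

25


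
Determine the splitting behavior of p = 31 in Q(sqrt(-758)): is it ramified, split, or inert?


K = Q(sqrt(-758)). Since d mod 4 = 2, disc(K) = -3032.
Check p | disc: -3032 mod 31 = 6.
p does not divide disc. Compute Legendre symbol (d/p):
17^((31-1)/2) mod 31 = -1
(d/p) = -1, so p is inert: (p) stays prime with e=1, f=2, g=1.
Therefore p is inert.

inert


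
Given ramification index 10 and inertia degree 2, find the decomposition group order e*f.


|D_P| = e * f
= 10 * 2
= 20

20


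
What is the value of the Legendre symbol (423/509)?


p = 509 is prime, so compute (423/509) with the reciprocity algorithm (Jacobi-symbol steps: pull out 2s via (2/n), flip via reciprocity, reduce):
  reciprocity: (423/509) -> +(509/423)
  reduce: (86/423)
  pull out 2: (2/423) = +1  (since 423 mod 8 = 7)
  reciprocity: (43/423) -> -(423/43)
  reduce: (36/43)
  pull out 2: (2/43) = -1  (since 43 mod 8 = 3)
  pull out 2: (2/43) = -1  (since 43 mod 8 = 3)
  reciprocity: (9/43) -> +(43/9)
  reduce: (7/9)
  reciprocity: (7/9) -> +(9/7)
  reduce: (2/7)
  pull out 2: (2/7) = +1  (since 7 mod 8 = 7)
  (1/7) = 1
Product of signs = -1
(423/509) = -1

-1


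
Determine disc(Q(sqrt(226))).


For K = Q(sqrt(d)) with d squarefree: disc(K) = d if d = 1 mod 4, and disc(K) = 4d if d = 2 or 3 mod 4.
Here d = 226, and d mod 4 = 2.
d = 2 mod 4, not 1 (O_K = Z[sqrt(d)]), so disc(K) = 4d = 4 * (226) = 904

904


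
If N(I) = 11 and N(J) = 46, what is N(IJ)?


N(IJ) = N(I) * N(J)
= 11 * 46
= 506

506


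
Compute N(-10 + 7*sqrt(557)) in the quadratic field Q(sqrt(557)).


N(a + b*sqrt(d)) = a^2 - d*b^2
= (-10)^2 - (557)*(7)^2
= 100 - 27293
= -27193

-27193


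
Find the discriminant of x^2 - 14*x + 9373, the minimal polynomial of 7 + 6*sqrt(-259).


The element 7 + 6*sqrt(-259) has minimal polynomial:
x^2 - 14*x + 9373
Discriminant = (-14)^2 - 4*(9373)
= 196 - 37492
= -37296

-37296


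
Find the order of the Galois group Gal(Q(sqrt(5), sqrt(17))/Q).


The 2 square roots of distinct primes are multiplicatively independent over Q,
so [K:Q] = 2^2 and Gal(K/Q) is isomorphic to (Z/2Z)^2.
|Gal| = 2^2 = 4

4


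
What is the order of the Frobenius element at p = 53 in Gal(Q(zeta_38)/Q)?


The Frobenius at p in Gal(Q(zeta_n)/Q) = (Z/nZ)* is the class of p, so its order is ord_38(53), the smallest k >= 1 with 53^k = 1 mod 38.
n = 38 = 2 * 19, phi(38) = 18; the order divides phi(n).
Divisors of 18: 1, 2, 3, 6, 9, 18
Repeated squaring mod 38: 53^1 = 15, 53^2 = 35, 53^4 = 9, 53^8 = 5, 53^16 = 25
Test divisors in increasing order:
  k=1: 53^1 = 15 mod 38
  k=2: 53^2 = 35 mod 38
  k=3: 53^3 = 35 * 15 = 31 mod 38
  k=6: 53^6 = 9 * 35 = 11 mod 38
  k=9: 53^9 = 5 * 15 = 37 mod 38
  k=18: 53^18 = 25 * 35 = 1 mod 38  <- first divisor giving 1
Order = 18

18


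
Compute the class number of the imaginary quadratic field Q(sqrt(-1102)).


K = Q(sqrt(-1102)). d mod 4 = 2, so D = disc(K) = 4d = -4408
h(K) equals the number of primitive reduced positive-definite forms (a, b, c) = a*x^2 + b*x*y + c*y^2 with b^2 - 4ac = D,
where reduced means |b| <= a <= c, with b >= 0 whenever |b| = a or a = c, and primitive means gcd(a, b, c) = 1.
Reduced forces 3a^2 <= |D| = 4408, so 1 <= a <= 38; b must have the parity of D, and c = (b^2 - D)/(4a) must be an integer >= a.
Enumerate a = 1..38, b in [-a, a]:
  a=1: (1, 0, 1102)  [1]
  a=2: (2, 0, 551)  [1]
  a=3..6: none
  a=7: (7, -4, 158), (7, 4, 158)  [2]
  a=8..10: none
  a=11: (11, -6, 101), (11, 6, 101)  [2]
  a=12: none
  a=13: (13, -8, 86), (13, 8, 86)  [2]
  a=14: (14, -4, 79), (14, 4, 79)  [2]
  a=15..18: none
  a=19: (19, 0, 58)  [1]
  a=20..21: none
  a=22: (22, -16, 53), (22, 16, 53)  [2]
  a=23: (23, -10, 49), (23, 10, 49)  [2]
  a=24..25: none
  a=26: (26, -8, 43), (26, 8, 43)  [2]
  a=27..28: none
  a=29: (29, 0, 38)  [1]
  a=30: none
  a=31: (31, -26, 41), (31, 26, 41)  [2]
  a=32..38: none
Total reduced forms: 1 + 1 + 2 + 2 + 2 + 2 + 1 + 2 + 2 + 2 + 1 + 2 = 20
h = 20

20


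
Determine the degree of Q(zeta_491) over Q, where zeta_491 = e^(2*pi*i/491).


The degree equals Euler's totient phi(491).
491 = 491
phi(491) = 490

490


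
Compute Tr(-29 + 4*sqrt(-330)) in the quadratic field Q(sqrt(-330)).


Tr(a + b*sqrt(d)) = (a + b*sqrt(d)) + (a - b*sqrt(d)) = 2a
= 2 * (-29)
= -58

-58


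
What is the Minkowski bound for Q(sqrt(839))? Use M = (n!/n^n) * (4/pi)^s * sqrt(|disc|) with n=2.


d = 839, d mod 4 = 3, so disc(K) = 4d = 3356; |disc(K)| = 3356
Real quadratic field, so n = 2, s = r2 = 0, r1 = 2
M = (n!/n^n) * (4/pi)^s * sqrt(|disc(K)|) = (2!/2^2) * (4/pi)^0 * sqrt(3356)
= 0.5 * 1.000000 * 57.930993
= 28.9655

28.9655


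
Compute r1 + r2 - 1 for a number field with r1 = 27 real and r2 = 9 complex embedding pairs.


By Dirichlet's unit theorem:
rank = r1 + r2 - 1
= 27 + 9 - 1
= 35

35


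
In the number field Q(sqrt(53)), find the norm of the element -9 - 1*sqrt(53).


N(a + b*sqrt(d)) = a^2 - d*b^2
= (-9)^2 - (53)*(-1)^2
= 81 - 53
= 28

28


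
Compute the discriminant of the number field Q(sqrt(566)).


For K = Q(sqrt(d)) with d squarefree: disc(K) = d if d = 1 mod 4, and disc(K) = 4d if d = 2 or 3 mod 4.
Here d = 566, and d mod 4 = 2.
d = 2 mod 4, not 1 (O_K = Z[sqrt(d)]), so disc(K) = 4d = 4 * (566) = 2264

2264


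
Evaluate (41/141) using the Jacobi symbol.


Compute (41/141) via quadratic reciprocity:
  reciprocity: (41/141) -> +(141/41)
  reduce: (18/41)
  pull out 2: (2/41) = +1  (since 41 mod 8 = 1)
  reciprocity: (9/41) -> +(41/9)
  reduce: (5/9)
  reciprocity: (5/9) -> +(9/5)
  reduce: (4/5)
  pull out 2: (2/5) = -1  (since 5 mod 8 = 5)
  pull out 2: (2/5) = -1  (since 5 mod 8 = 5)
  (1/5) = 1
Product of signs = 1

1
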